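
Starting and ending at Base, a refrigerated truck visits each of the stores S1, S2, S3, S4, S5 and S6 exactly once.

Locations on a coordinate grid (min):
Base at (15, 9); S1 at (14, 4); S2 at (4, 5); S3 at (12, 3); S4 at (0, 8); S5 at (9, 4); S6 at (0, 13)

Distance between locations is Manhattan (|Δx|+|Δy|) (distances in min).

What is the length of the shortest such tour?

Base → S1 → S2 → S3 → S4 → S5 → S6 → Base: 6+11+10+17+13+18+19 = 94
Base → S1 → S2 → S3 → S4 → S6 → S5 → Base: 6+11+10+17+5+18+11 = 78
Base → S1 → S2 → S3 → S5 → S4 → S6 → Base: 6+11+10+4+13+5+19 = 68
Base → S1 → S2 → S3 → S5 → S6 → S4 → Base: 6+11+10+4+18+5+16 = 70
Base → S1 → S2 → S3 → S6 → S4 → S5 → Base: 6+11+10+22+5+13+11 = 78
Base → S1 → S2 → S3 → S6 → S5 → S4 → Base: 6+11+10+22+18+13+16 = 96
Base → S1 → S2 → S4 → S3 → S5 → S6 → Base: 6+11+7+17+4+18+19 = 82
Base → S1 → S2 → S4 → S3 → S6 → S5 → Base: 6+11+7+17+22+18+11 = 92
… (352 more)
Base → S1 → S3 → S5 → S2 → S4 → S6 → Base: 6+3+4+6+7+5+19 = 50  ← best
The minimum is 50.
One optimal route: Base → S1 → S3 → S5 → S2 → S4 → S6 → Base (or its reverse).

Minimum total distance: 50 min.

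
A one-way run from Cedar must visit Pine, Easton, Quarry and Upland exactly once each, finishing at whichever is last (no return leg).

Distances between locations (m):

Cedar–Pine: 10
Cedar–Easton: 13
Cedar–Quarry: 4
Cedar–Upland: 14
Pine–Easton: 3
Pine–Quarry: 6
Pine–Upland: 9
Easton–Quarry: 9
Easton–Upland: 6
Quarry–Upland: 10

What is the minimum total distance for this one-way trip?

19 m — the minimum one-way total.

There are 4! = 24 possible orderings.
Cedar - Pine - Easton - Quarry - Upland: 10+3+9+10 = 32
Cedar - Pine - Easton - Upland - Quarry: 10+3+6+10 = 29
Cedar - Pine - Quarry - Easton - Upland: 10+6+9+6 = 31
Cedar - Pine - Quarry - Upland - Easton: 10+6+10+6 = 32
Cedar - Pine - Upland - Easton - Quarry: 10+9+6+9 = 34
Cedar - Pine - Upland - Quarry - Easton: 10+9+10+9 = 38
Cedar - Easton - Pine - Quarry - Upland: 13+3+6+10 = 32
Cedar - Easton - Pine - Upland - Quarry: 13+3+9+10 = 35
Cedar - Easton - Quarry - Pine - Upland: 13+9+6+9 = 37
Cedar - Easton - Quarry - Upland - Pine: 13+9+10+9 = 41
Cedar - Easton - Upland - Pine - Quarry: 13+6+9+6 = 34
Cedar - Easton - Upland - Quarry - Pine: 13+6+10+6 = 35
Cedar - Quarry - Pine - Easton - Upland: 4+6+3+6 = 19
Cedar - Quarry - Pine - Upland - Easton: 4+6+9+6 = 25
… (10 more)
The minimum is 19.
One shortest path: Cedar → Quarry → Pine → Easton → Upland.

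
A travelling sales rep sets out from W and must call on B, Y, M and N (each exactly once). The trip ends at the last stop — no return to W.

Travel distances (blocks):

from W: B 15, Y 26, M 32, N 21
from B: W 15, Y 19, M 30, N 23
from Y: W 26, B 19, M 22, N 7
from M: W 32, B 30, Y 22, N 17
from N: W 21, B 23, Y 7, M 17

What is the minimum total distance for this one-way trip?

There are 4! = 24 possible orderings.
W - B - Y - M - N: 15+19+22+17 = 73
W - B - Y - N - M: 15+19+7+17 = 58
W - B - M - Y - N: 15+30+22+7 = 74
W - B - M - N - Y: 15+30+17+7 = 69
W - B - N - Y - M: 15+23+7+22 = 67
W - B - N - M - Y: 15+23+17+22 = 77
W - Y - B - M - N: 26+19+30+17 = 92
W - Y - B - N - M: 26+19+23+17 = 85
W - Y - M - B - N: 26+22+30+23 = 101
W - Y - M - N - B: 26+22+17+23 = 88
W - Y - N - B - M: 26+7+23+30 = 86
W - Y - N - M - B: 26+7+17+30 = 80
W - M - B - Y - N: 32+30+19+7 = 88
W - M - B - N - Y: 32+30+23+7 = 92
… (10 more)
The minimum is 58.
One shortest path: W → B → Y → N → M.

Shortest open route: 58 blocks.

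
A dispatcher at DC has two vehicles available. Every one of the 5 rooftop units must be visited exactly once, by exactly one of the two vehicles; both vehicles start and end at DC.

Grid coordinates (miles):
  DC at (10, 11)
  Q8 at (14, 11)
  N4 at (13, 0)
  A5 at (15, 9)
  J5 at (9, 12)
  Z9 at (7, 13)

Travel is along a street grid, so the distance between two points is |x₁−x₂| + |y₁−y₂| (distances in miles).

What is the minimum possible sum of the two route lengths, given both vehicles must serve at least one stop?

There are 2^4 − 1 = 15 ways to divide the 5 stops into two non-empty groups. For each, the best each vehicle can do is its own shortest tour through its group:
  {Q8} + {N4, A5, J5, Z9}: 8 + 42 = 50
  {N4} + {Q8, A5, J5, Z9}: 28 + 24 = 52
  {Q8, N4} + {A5, J5, Z9}: 30 + 24 = 54
  {A5} + {Q8, N4, J5, Z9}: 14 + 40 = 54
  {Q8, A5} + {N4, J5, Z9}: 14 + 38 = 52
  {N4, A5} + {Q8, J5, Z9}: 32 + 18 = 50
  … (15 splits in total)
  {Q8, N4, A5} + {J5, Z9}: 32 + 10 = 42  ← best
Best: vehicle 1 DC → Q8 → A5 → N4 → DC = 32; vehicle 2 DC → J5 → Z9 → DC = 10; combined 42.

42 miles — the smallest possible combined total.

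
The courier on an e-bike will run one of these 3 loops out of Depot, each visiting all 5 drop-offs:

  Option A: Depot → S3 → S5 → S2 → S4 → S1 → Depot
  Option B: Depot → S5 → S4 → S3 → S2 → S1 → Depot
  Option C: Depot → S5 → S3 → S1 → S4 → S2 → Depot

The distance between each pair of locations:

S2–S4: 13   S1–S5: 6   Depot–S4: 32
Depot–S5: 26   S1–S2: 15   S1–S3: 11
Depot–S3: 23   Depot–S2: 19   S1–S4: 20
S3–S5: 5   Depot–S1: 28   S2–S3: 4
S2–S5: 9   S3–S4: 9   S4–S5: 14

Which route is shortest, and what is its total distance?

Option A: 23 + 5 + 9 + 13 + 20 + 28 = 98
Option B: 26 + 14 + 9 + 4 + 15 + 28 = 96
Option C: 26 + 5 + 11 + 20 + 13 + 19 = 94

94 — Option C is the shortest.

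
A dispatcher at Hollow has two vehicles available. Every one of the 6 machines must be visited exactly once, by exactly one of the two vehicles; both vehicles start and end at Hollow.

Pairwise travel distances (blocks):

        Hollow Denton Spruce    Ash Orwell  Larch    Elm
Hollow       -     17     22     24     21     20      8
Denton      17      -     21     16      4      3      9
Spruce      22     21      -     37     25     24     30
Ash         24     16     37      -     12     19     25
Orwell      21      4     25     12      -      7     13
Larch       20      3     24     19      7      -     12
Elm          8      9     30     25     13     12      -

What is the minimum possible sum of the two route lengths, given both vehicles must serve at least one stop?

Minimum combined distance: 105 blocks.

Try each way of splitting the stops between the two vehicles (each non-empty) and, for each split, find the best tour for each vehicle:
  {Denton} + {Spruce, Ash, Orwell, Larch, Elm}: 34 + 98 = 132
  {Spruce} + {Denton, Ash, Orwell, Larch, Elm}: 44 + 63 = 107
  {Denton, Spruce} + {Ash, Orwell, Larch, Elm}: 60 + 63 = 123
  {Ash} + {Denton, Spruce, Orwell, Larch, Elm}: 48 + 74 = 122
  {Denton, Ash} + {Spruce, Orwell, Larch, Elm}: 57 + 74 = 131
  {Spruce, Ash} + {Denton, Orwell, Larch, Elm}: 83 + 48 = 131
  … (31 splits in total)
  {Denton, Spruce, Ash, Orwell, Larch} + {Elm}: 89 + 16 = 105  ← best
Best: vehicle 1 Hollow → Spruce → Denton → Larch → Orwell → Ash → Hollow = 89; vehicle 2 Hollow → Elm → Hollow = 16; combined 105.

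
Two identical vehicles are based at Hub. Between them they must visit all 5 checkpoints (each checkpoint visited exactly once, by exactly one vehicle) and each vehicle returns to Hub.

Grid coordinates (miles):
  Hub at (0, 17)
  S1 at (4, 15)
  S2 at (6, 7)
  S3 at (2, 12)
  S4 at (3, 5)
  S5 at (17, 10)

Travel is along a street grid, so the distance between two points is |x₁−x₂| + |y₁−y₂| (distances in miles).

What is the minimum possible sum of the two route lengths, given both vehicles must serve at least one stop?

70 miles — the smallest possible combined total.

Try each way of splitting the stops between the two vehicles (each non-empty) and, for each split, find the best tour for each vehicle:
  {S1} + {S2, S3, S4, S5}: 12 + 58 = 70
  {S2} + {S1, S3, S4, S5}: 32 + 58 = 90
  {S1, S2} + {S3, S4, S5}: 32 + 58 = 90
  {S3} + {S1, S2, S4, S5}: 14 + 58 = 72
  {S1, S3} + {S2, S4, S5}: 18 + 58 = 76
  {S2, S3} + {S1, S4, S5}: 32 + 58 = 90
  … (15 splits in total)
Best: vehicle 1 Hub → S1 → Hub = 12; vehicle 2 Hub → S3 → S4 → S2 → S5 → Hub = 58; combined 70.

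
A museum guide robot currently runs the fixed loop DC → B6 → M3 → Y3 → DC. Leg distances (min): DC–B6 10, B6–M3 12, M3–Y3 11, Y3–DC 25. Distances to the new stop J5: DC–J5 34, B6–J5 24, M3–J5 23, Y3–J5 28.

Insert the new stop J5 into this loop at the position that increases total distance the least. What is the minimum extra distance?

Insertion cost between consecutive stops i–j is d(i,J5) + d(J5,j) − d(i,j):
  between DC and B6: 34 + 24 − 10 = 48
  between B6 and M3: 24 + 23 − 12 = 35
  between M3 and Y3: 23 + 28 − 11 = 40
  between Y3 and DC: 28 + 34 − 25 = 37
Cheapest insertion is between B6 and M3, adding 35.
New total = 58 + 35 = 93.

Adding 35 min by placing J5 on the B6–M3 leg.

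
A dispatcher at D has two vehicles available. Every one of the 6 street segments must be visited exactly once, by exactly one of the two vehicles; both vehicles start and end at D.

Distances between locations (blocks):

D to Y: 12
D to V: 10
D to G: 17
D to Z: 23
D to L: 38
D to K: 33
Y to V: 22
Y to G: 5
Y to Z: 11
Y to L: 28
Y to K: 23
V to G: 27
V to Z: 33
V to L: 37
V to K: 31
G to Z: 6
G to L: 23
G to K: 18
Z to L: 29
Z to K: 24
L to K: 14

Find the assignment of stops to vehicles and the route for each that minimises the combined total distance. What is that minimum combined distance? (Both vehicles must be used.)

119 blocks — the smallest possible combined total.

Try each way of splitting the stops between the two vehicles (each non-empty) and, for each split, find the best tour for each vehicle:
  {Y} + {V, G, Z, L, K}: 24 + 107 = 131
  {V} + {Y, G, Z, L, K}: 20 + 99 = 119
  {Y, V} + {G, Z, L, K}: 44 + 99 = 143
  {G} + {Y, V, Z, L, K}: 34 + 107 = 141
  {Y, G} + {V, Z, L, K}: 34 + 107 = 141
  {V, G} + {Y, Z, L, K}: 54 + 99 = 153
  … (31 splits in total)
Best: vehicle 1 D → V → D = 20; vehicle 2 D → Y → G → Z → L → K → D = 99; combined 119.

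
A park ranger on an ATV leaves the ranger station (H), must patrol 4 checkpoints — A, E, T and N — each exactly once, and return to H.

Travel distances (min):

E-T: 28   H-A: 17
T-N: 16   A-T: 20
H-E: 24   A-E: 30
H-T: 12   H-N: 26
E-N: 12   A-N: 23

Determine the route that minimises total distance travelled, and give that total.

Shortest round trip = 87 min.

H-A-E-T-N-H: 17+30+28+16+26 = 117
H-A-E-N-T-H: 17+30+12+16+12 = 87
H-A-T-E-N-H: 17+20+28+12+26 = 103
H-A-T-N-E-H: 17+20+16+12+24 = 89
H-A-N-E-T-H: 17+23+12+28+12 = 92
H-A-N-T-E-H: 17+23+16+28+24 = 108
H-E-A-T-N-H: 24+30+20+16+26 = 116
H-E-A-N-T-H: 24+30+23+16+12 = 105
H-E-T-A-N-H: 24+28+20+23+26 = 121
H-E-N-A-T-H: 24+12+23+20+12 = 91
H-T-A-E-N-H: 12+20+30+12+26 = 100
H-T-E-A-N-H: 12+28+30+23+26 = 119
The minimum is 87.
One optimal route: H → A → E → N → T → H (or its reverse).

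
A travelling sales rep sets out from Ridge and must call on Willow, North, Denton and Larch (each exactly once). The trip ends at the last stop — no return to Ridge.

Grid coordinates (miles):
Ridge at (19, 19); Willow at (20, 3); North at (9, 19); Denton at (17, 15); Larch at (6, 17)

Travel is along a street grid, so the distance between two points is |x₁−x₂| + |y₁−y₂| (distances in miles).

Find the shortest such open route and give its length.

There are 4! = 24 possible orderings.
Ridge→Willow→North→Denton→Larch: 17+27+12+13 = 69
Ridge→Willow→North→Larch→Denton: 17+27+5+13 = 62
Ridge→Willow→Denton→North→Larch: 17+15+12+5 = 49
Ridge→Willow→Denton→Larch→North: 17+15+13+5 = 50
Ridge→Willow→Larch→North→Denton: 17+28+5+12 = 62
Ridge→Willow→Larch→Denton→North: 17+28+13+12 = 70
Ridge→North→Willow→Denton→Larch: 10+27+15+13 = 65
Ridge→North→Willow→Larch→Denton: 10+27+28+13 = 78
Ridge→North→Denton→Willow→Larch: 10+12+15+28 = 65
Ridge→North→Denton→Larch→Willow: 10+12+13+28 = 63
Ridge→North→Larch→Willow→Denton: 10+5+28+15 = 58
Ridge→North→Larch→Denton→Willow: 10+5+13+15 = 43
Ridge→Denton→Willow→North→Larch: 6+15+27+5 = 53
Ridge→Denton→Willow→Larch→North: 6+15+28+5 = 54
… (10 more)
The minimum is 43.
One shortest path: Ridge → North → Larch → Denton → Willow.

Minimum one-way distance = 43 miles.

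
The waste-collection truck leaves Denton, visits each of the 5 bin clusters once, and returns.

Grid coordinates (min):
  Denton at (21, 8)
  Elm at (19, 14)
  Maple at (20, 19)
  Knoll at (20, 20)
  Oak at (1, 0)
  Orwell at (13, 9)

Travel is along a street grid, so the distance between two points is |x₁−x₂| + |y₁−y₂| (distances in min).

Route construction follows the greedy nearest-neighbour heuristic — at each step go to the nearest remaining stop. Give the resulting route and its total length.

Denton → [Elm:8 / Orwell:9 / Maple:12 / Knoll:13 / Oak:28] → Elm (8)
Elm → [Maple:6 / Knoll:7 / Orwell:11 / Oak:32] → Maple (6)
Maple → [Knoll:1 / Orwell:17 / Oak:38] → Knoll (1)
Knoll → [Orwell:18 / Oak:39] → Orwell (18)
Orwell → [Oak:21] → Oak (21)
Return Oak→Denton: 28.
Total = 8 + 6 + 1 + 18 + 21 + 28 = 82.

Nearest-neighbour total = 82 min; route Denton → Elm → Maple → Knoll → Orwell → Oak → Denton.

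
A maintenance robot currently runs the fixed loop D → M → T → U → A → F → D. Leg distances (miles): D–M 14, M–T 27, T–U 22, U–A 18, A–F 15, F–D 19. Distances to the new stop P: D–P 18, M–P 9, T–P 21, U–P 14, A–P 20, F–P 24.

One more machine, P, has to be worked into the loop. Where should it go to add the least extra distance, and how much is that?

Insertion cost between consecutive stops i–j is d(i,P) + d(P,j) − d(i,j):
  between D and M: 18 + 9 − 14 = 13
  between M and T: 9 + 21 − 27 = 3
  between T and U: 21 + 14 − 22 = 13
  between U and A: 14 + 20 − 18 = 16
  between A and F: 20 + 24 − 15 = 29
  between F and D: 24 + 18 − 19 = 23
Cheapest insertion is between M and T, adding 3.
New total = 115 + 3 = 118.

Minimum extra distance: 3 miles, inserting P between M and T.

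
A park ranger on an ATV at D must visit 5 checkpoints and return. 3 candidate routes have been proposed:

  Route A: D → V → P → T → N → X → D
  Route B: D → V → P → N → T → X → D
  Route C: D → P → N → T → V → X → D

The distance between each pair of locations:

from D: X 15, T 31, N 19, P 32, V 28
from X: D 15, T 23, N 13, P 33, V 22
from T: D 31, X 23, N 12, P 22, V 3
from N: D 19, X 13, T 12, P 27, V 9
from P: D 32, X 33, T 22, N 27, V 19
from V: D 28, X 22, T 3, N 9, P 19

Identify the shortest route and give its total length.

Route A: 28 + 19 + 22 + 12 + 13 + 15 = 109
Route B: 28 + 19 + 27 + 12 + 23 + 15 = 124
Route C: 32 + 27 + 12 + 3 + 22 + 15 = 111

109 — Route A is the shortest.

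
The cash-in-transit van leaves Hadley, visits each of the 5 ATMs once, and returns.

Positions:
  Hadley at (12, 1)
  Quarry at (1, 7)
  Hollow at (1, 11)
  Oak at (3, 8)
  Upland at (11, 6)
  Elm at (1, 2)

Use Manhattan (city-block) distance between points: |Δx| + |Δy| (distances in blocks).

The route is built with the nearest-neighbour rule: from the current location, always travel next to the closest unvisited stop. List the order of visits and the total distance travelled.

44 blocks along Hadley → Upland → Oak → Quarry → Hollow → Elm → Hadley.

From Hadley: distances to unvisited — Upland=6, Elm=12, Oak=16, Quarry=17, Hollow=21. Nearest is Upland (6).
From Upland: distances to unvisited — Oak=10, Quarry=11, Elm=14, Hollow=15. Nearest is Oak (10).
From Oak: distances to unvisited — Quarry=3, Hollow=5, Elm=8. Nearest is Quarry (3).
From Quarry: distances to unvisited — Hollow=4, Elm=5. Nearest is Hollow (4).
From Hollow: distances to unvisited — Elm=9. Nearest is Elm (9).
Return Elm→Hadley: 12.
Total = 6 + 10 + 3 + 4 + 9 + 12 = 44.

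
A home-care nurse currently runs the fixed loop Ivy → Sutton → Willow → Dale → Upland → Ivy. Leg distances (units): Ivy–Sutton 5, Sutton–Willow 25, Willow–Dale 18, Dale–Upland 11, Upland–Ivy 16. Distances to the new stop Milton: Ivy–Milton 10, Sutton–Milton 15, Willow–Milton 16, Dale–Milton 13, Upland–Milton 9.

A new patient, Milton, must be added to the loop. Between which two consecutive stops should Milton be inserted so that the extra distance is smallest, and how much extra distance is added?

Insertion cost between consecutive stops i–j is d(i,Milton) + d(Milton,j) − d(i,j):
  between Ivy and Sutton: 10 + 15 − 5 = 20
  between Sutton and Willow: 15 + 16 − 25 = 6
  between Willow and Dale: 16 + 13 − 18 = 11
  between Dale and Upland: 13 + 9 − 11 = 11
  between Upland and Ivy: 9 + 10 − 16 = 3
Cheapest insertion is between Upland and Ivy, adding 3.
New total = 75 + 3 = 78.

Minimum extra distance: 3, inserting Milton between Upland and Ivy.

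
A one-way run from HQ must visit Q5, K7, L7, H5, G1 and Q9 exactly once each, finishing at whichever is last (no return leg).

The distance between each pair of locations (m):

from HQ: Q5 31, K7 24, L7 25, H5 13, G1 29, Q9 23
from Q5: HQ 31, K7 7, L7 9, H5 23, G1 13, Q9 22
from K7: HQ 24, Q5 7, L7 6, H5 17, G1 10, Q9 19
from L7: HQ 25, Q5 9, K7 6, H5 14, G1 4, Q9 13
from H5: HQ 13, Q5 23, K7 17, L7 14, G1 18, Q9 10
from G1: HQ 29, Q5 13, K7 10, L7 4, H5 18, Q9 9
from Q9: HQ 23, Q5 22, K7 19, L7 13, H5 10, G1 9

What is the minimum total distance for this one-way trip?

There are 6! = 720 possible orderings.
HQ - Q5 - K7 - L7 - H5 - G1 - Q9: 31+7+6+14+18+9 = 85
HQ - Q5 - K7 - L7 - H5 - Q9 - G1: 31+7+6+14+10+9 = 77
HQ - Q5 - K7 - L7 - G1 - H5 - Q9: 31+7+6+4+18+10 = 76
HQ - Q5 - K7 - L7 - G1 - Q9 - H5: 31+7+6+4+9+10 = 67
HQ - Q5 - K7 - L7 - Q9 - H5 - G1: 31+7+6+13+10+18 = 85
HQ - Q5 - K7 - L7 - Q9 - G1 - H5: 31+7+6+13+9+18 = 84
HQ - Q5 - K7 - H5 - L7 - G1 - Q9: 31+7+17+14+4+9 = 82
HQ - Q5 - K7 - H5 - L7 - Q9 - G1: 31+7+17+14+13+9 = 91
… (712 more)
HQ - H5 - Q9 - G1 - L7 - K7 - Q5: 13+10+9+4+6+7 = 49  ← best
The minimum is 49.
One shortest path: HQ → H5 → Q9 → G1 → L7 → K7 → Q5.

Shortest open route: 49 m.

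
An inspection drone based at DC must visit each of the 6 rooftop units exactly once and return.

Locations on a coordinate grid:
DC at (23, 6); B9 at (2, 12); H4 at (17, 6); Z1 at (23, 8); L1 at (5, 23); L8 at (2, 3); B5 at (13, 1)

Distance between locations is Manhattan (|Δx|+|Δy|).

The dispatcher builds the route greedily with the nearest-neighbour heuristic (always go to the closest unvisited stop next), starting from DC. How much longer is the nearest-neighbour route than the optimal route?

DC: Z1=2, H4=6, B5=15, L8=24, B9=27, L1=35 ⇒ Z1
Z1: H4=8, B5=17, B9=25, L8=26, L1=33 ⇒ H4
H4: B5=9, L8=18, B9=21, L1=29 ⇒ B5
B5: L8=13, B9=22, L1=30 ⇒ L8
L8: B9=9, L1=23 ⇒ B9
B9: L1=14 ⇒ L1
NN route DC → Z1 → H4 → B5 → L8 → B9 → L1 → DC costs 90.
Optimal: DC → H4 → B5 → L8 → B9 → L1 → Z1 → DC costs 86 (by enumerating all 360 distinct tours).
Excess = 90 − 86 = 4.

Excess over optimum: 4.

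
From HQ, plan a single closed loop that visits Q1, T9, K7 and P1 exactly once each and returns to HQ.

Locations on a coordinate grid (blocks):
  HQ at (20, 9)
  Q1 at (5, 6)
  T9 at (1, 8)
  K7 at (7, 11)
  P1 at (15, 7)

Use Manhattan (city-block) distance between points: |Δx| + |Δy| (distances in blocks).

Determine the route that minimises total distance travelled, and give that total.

48 blocks — the shortest possible round trip.

With 4 stops there are 4!/2 = 12 distinct round trips (a route and its reverse cost the same).
HQ-Q1-T9-K7-P1-HQ: 18+6+9+12+7 = 52
HQ-Q1-T9-P1-K7-HQ: 18+6+15+12+15 = 66
HQ-Q1-K7-T9-P1-HQ: 18+7+9+15+7 = 56
HQ-Q1-K7-P1-T9-HQ: 18+7+12+15+20 = 72
HQ-Q1-P1-T9-K7-HQ: 18+11+15+9+15 = 68
HQ-Q1-P1-K7-T9-HQ: 18+11+12+9+20 = 70
HQ-T9-Q1-K7-P1-HQ: 20+6+7+12+7 = 52
HQ-T9-Q1-P1-K7-HQ: 20+6+11+12+15 = 64
HQ-T9-K7-Q1-P1-HQ: 20+9+7+11+7 = 54
HQ-T9-P1-Q1-K7-HQ: 20+15+11+7+15 = 68
HQ-K7-Q1-T9-P1-HQ: 15+7+6+15+7 = 50
HQ-K7-T9-Q1-P1-HQ: 15+9+6+11+7 = 48
The minimum is 48.
One optimal route: HQ → K7 → T9 → Q1 → P1 → HQ (or its reverse).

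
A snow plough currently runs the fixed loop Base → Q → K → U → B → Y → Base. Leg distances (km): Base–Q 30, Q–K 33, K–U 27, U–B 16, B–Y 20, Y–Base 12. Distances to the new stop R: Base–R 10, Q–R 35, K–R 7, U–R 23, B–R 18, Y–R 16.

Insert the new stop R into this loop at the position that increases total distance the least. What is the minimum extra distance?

Insertion cost between consecutive stops i–j is d(i,R) + d(R,j) − d(i,j):
  between Base and Q: 10 + 35 − 30 = 15
  between Q and K: 35 + 7 − 33 = 9
  between K and U: 7 + 23 − 27 = 3
  between U and B: 23 + 18 − 16 = 25
  between B and Y: 18 + 16 − 20 = 14
  between Y and Base: 16 + 10 − 12 = 14
Cheapest insertion is between K and U, adding 3.
New total = 138 + 3 = 141.

Adding 3 km by placing R on the K–U leg.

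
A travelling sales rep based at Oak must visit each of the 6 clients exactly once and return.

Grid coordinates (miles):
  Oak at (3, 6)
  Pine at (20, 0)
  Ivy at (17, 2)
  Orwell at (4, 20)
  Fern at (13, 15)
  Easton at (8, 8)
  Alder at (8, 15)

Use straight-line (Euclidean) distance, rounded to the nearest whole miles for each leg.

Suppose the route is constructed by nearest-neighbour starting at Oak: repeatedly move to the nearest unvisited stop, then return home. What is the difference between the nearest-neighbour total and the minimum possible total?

9 miles longer than the optimal tour.

Oak: Easton=5, Alder=10, Fern=13, Orwell=14, Ivy=15, Pine=18 ⇒ Easton
Easton: Alder=7, Fern=9, Ivy=11, Orwell=13, Pine=14 ⇒ Alder
Alder: Fern=5, Orwell=6, Ivy=16, Pine=19 ⇒ Fern
Fern: Orwell=10, Ivy=14, Pine=17 ⇒ Orwell
Orwell: Ivy=22, Pine=26 ⇒ Ivy
Ivy: Pine=4 ⇒ Pine
NN route Oak → Easton → Alder → Fern → Orwell → Ivy → Pine → Oak costs 71.
Optimal: Oak → Orwell → Alder → Fern → Pine → Ivy → Easton → Oak costs 62 (by enumerating all 360 distinct tours).
Excess = 71 − 62 = 9.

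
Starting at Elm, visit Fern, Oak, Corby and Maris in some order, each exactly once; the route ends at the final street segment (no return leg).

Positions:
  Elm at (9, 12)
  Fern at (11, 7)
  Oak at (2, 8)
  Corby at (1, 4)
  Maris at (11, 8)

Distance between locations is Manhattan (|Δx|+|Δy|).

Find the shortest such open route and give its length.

There are 4! = 24 possible orderings.
Elm → Fern → Oak → Corby → Maris: 7+10+5+14 = 36
Elm → Fern → Oak → Maris → Corby: 7+10+9+14 = 40
Elm → Fern → Corby → Oak → Maris: 7+13+5+9 = 34
Elm → Fern → Corby → Maris → Oak: 7+13+14+9 = 43
Elm → Fern → Maris → Oak → Corby: 7+1+9+5 = 22
Elm → Fern → Maris → Corby → Oak: 7+1+14+5 = 27
Elm → Oak → Fern → Corby → Maris: 11+10+13+14 = 48
Elm → Oak → Fern → Maris → Corby: 11+10+1+14 = 36
Elm → Oak → Corby → Fern → Maris: 11+5+13+1 = 30
Elm → Oak → Corby → Maris → Fern: 11+5+14+1 = 31
Elm → Oak → Maris → Fern → Corby: 11+9+1+13 = 34
Elm → Oak → Maris → Corby → Fern: 11+9+14+13 = 47
Elm → Corby → Fern → Oak → Maris: 16+13+10+9 = 48
Elm → Corby → Fern → Maris → Oak: 16+13+1+9 = 39
… (10 more)
The minimum is 22.
One shortest path: Elm → Fern → Maris → Oak → Corby.

Minimum one-way distance = 22.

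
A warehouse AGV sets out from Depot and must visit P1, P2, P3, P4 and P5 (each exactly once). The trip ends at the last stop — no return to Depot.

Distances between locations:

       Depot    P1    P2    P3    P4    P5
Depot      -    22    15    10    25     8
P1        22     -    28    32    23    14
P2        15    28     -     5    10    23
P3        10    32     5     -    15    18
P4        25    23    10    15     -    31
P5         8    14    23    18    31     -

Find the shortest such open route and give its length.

There are 5! = 120 possible orderings.
Depot - P1 - P2 - P3 - P4 - P5: 22+28+5+15+31 = 101
Depot - P1 - P2 - P3 - P5 - P4: 22+28+5+18+31 = 104
Depot - P1 - P2 - P4 - P3 - P5: 22+28+10+15+18 = 93
Depot - P1 - P2 - P4 - P5 - P3: 22+28+10+31+18 = 109
Depot - P1 - P2 - P5 - P3 - P4: 22+28+23+18+15 = 106
Depot - P1 - P2 - P5 - P4 - P3: 22+28+23+31+15 = 119
Depot - P1 - P3 - P2 - P4 - P5: 22+32+5+10+31 = 100
Depot - P1 - P3 - P2 - P5 - P4: 22+32+5+23+31 = 113
Depot - P1 - P3 - P4 - P2 - P5: 22+32+15+10+23 = 102
Depot - P1 - P3 - P4 - P5 - P2: 22+32+15+31+23 = 123
Depot - P1 - P3 - P5 - P2 - P4: 22+32+18+23+10 = 105
Depot - P1 - P3 - P5 - P4 - P2: 22+32+18+31+10 = 113
Depot - P1 - P4 - P2 - P3 - P5: 22+23+10+5+18 = 78
Depot - P1 - P4 - P2 - P5 - P3: 22+23+10+23+18 = 96
… (106 more)
Depot - P5 - P1 - P4 - P2 - P3: 8+14+23+10+5 = 60  ← best
The minimum is 60.
One shortest path: Depot → P5 → P1 → P4 → P2 → P3.

60 — the minimum one-way total.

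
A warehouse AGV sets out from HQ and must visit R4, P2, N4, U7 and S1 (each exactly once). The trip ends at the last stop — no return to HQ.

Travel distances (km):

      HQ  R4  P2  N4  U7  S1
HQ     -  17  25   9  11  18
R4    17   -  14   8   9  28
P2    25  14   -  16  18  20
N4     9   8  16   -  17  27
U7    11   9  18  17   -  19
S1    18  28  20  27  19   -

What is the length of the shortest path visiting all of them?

64 km — the minimum one-way total.

There are 5! = 120 possible orderings.
HQ→R4→P2→N4→U7→S1: 17+14+16+17+19 = 83
HQ→R4→P2→N4→S1→U7: 17+14+16+27+19 = 93
HQ→R4→P2→U7→N4→S1: 17+14+18+17+27 = 93
HQ→R4→P2→U7→S1→N4: 17+14+18+19+27 = 95
HQ→R4→P2→S1→N4→U7: 17+14+20+27+17 = 95
HQ→R4→P2→S1→U7→N4: 17+14+20+19+17 = 87
HQ→R4→N4→P2→U7→S1: 17+8+16+18+19 = 78
HQ→R4→N4→P2→S1→U7: 17+8+16+20+19 = 80
HQ→R4→N4→U7→P2→S1: 17+8+17+18+20 = 80
HQ→R4→N4→U7→S1→P2: 17+8+17+19+20 = 81
HQ→R4→N4→S1→P2→U7: 17+8+27+20+18 = 90
HQ→R4→N4→S1→U7→P2: 17+8+27+19+18 = 89
HQ→R4→U7→P2→N4→S1: 17+9+18+16+27 = 87
HQ→R4→U7→P2→S1→N4: 17+9+18+20+27 = 91
… (106 more)
HQ→N4→R4→U7→P2→S1: 9+8+9+18+20 = 64  ← best
The minimum is 64.
One shortest path: HQ → N4 → R4 → U7 → P2 → S1.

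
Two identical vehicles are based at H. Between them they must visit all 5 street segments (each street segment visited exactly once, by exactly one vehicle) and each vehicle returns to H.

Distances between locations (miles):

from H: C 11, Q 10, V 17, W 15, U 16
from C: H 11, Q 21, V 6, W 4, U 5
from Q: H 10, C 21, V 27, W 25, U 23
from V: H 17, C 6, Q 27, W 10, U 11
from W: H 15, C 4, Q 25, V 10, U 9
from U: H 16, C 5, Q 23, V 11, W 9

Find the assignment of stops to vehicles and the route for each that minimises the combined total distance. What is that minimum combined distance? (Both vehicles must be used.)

Minimum combined distance: 72 miles.

There are 2^4 − 1 = 15 ways to divide the 5 stops into two non-empty groups. For each, the best each vehicle can do is its own shortest tour through its group:
  {C} + {Q, V, W, U}: 22 + 69 = 91
  {Q} + {C, V, W, U}: 20 + 52 = 72
  {C, Q} + {V, W, U}: 42 + 52 = 94
  {V} + {C, Q, W, U}: 34 + 57 = 91
  {C, V} + {Q, W, U}: 34 + 57 = 91
  {Q, V} + {C, W, U}: 54 + 40 = 94
  … (15 splits in total)
Best: vehicle 1 H → Q → H = 20; vehicle 2 H → C → V → W → U → H = 52; combined 72.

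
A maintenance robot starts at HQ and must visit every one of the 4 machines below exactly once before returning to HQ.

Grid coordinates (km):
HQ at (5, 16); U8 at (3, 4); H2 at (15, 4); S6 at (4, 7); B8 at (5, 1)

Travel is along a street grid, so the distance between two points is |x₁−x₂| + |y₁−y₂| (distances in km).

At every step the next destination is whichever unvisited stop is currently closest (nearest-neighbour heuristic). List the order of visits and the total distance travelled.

54 km along HQ → S6 → U8 → B8 → H2 → HQ.

From HQ: distances to unvisited — S6=10, U8=14, B8=15, H2=22. Nearest is S6 (10).
From S6: distances to unvisited — U8=4, B8=7, H2=14. Nearest is U8 (4).
From U8: distances to unvisited — B8=5, H2=12. Nearest is B8 (5).
From B8: distances to unvisited — H2=13. Nearest is H2 (13).
Return H2→HQ: 22.
Total = 10 + 4 + 5 + 13 + 22 = 54.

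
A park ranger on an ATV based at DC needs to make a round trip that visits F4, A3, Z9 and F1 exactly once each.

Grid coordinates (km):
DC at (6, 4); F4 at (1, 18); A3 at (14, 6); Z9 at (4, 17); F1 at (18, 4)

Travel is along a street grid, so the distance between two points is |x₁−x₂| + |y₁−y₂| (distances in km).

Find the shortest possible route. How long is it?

Minimum total distance: 62 km.

With 4 stops there are 4!/2 = 12 distinct round trips (a route and its reverse cost the same).
DC - F4 - A3 - Z9 - F1 - DC: 19+25+21+27+12 = 104
DC - F4 - A3 - F1 - Z9 - DC: 19+25+6+27+15 = 92
DC - F4 - Z9 - A3 - F1 - DC: 19+4+21+6+12 = 62
DC - F4 - Z9 - F1 - A3 - DC: 19+4+27+6+10 = 66
DC - F4 - F1 - A3 - Z9 - DC: 19+31+6+21+15 = 92
DC - F4 - F1 - Z9 - A3 - DC: 19+31+27+21+10 = 108
DC - A3 - F4 - Z9 - F1 - DC: 10+25+4+27+12 = 78
DC - A3 - F4 - F1 - Z9 - DC: 10+25+31+27+15 = 108
DC - A3 - Z9 - F4 - F1 - DC: 10+21+4+31+12 = 78
DC - A3 - F1 - F4 - Z9 - DC: 10+6+31+4+15 = 66
DC - Z9 - F4 - A3 - F1 - DC: 15+4+25+6+12 = 62
DC - Z9 - A3 - F4 - F1 - DC: 15+21+25+31+12 = 104
The minimum is 62.
One optimal route: DC → F4 → Z9 → A3 → F1 → DC (or its reverse).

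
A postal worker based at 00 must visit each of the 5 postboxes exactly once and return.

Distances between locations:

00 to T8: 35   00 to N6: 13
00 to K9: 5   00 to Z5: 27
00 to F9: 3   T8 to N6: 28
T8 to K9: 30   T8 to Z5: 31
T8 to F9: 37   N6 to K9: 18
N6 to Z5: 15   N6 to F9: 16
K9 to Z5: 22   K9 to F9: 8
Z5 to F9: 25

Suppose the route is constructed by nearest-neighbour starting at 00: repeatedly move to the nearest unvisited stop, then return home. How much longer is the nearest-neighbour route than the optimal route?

The nearest-neighbour route is 10 longer than optimal.

00: F9=3, K9=5, N6=13, Z5=27, T8=35 ⇒ F9
F9: K9=8, N6=16, Z5=25, T8=37 ⇒ K9
K9: N6=18, Z5=22, T8=30 ⇒ N6
N6: Z5=15, T8=28 ⇒ Z5
Z5: T8=31 ⇒ T8
NN route 00 → F9 → K9 → N6 → Z5 → T8 → 00 costs 110.
Optimal: 00 → N6 → Z5 → T8 → K9 → F9 → 00 costs 100 (by enumerating all 60 distinct tours).
Excess = 110 − 100 = 10.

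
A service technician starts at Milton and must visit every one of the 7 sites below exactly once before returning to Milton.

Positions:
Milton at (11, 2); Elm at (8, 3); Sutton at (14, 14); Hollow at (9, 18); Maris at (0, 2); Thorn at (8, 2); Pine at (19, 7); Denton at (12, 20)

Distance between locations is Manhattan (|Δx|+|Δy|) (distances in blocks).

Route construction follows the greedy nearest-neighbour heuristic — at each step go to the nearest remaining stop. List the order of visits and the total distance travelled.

Milton → [Thorn:3 / Elm:4 / Maris:11 / Pine:13 / Sutton:15 / Hollow:18 / Denton:19] → Thorn (3)
Thorn → [Elm:1 / Maris:8 / Pine:16 / Hollow:17 / Sutton:18 / Denton:22] → Elm (1)
Elm → [Maris:9 / Pine:15 / Hollow:16 / Sutton:17 / Denton:21] → Maris (9)
Maris → [Pine:24 / Hollow:25 / Sutton:26 / Denton:30] → Pine (24)
Pine → [Sutton:12 / Denton:20 / Hollow:21] → Sutton (12)
Sutton → [Denton:8 / Hollow:9] → Denton (8)
Denton → [Hollow:5] → Hollow (5)
Return Hollow→Milton: 18.
Total = 3 + 1 + 9 + 24 + 12 + 8 + 5 + 18 = 80.

Nearest-neighbour total = 80 blocks; route Milton → Thorn → Elm → Maris → Pine → Sutton → Denton → Hollow → Milton.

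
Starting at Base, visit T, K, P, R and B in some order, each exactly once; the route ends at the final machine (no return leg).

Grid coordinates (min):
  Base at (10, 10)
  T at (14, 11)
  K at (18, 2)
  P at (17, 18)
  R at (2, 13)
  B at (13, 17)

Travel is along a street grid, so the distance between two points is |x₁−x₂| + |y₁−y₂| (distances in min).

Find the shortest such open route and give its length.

54 min — the minimum one-way total.

There are 5! = 120 possible orderings.
Base → T → K → P → R → B: 5+13+17+20+15 = 70
Base → T → K → P → B → R: 5+13+17+5+15 = 55
Base → T → K → R → P → B: 5+13+27+20+5 = 70
Base → T → K → R → B → P: 5+13+27+15+5 = 65
Base → T → K → B → P → R: 5+13+20+5+20 = 63
Base → T → K → B → R → P: 5+13+20+15+20 = 73
Base → T → P → K → R → B: 5+10+17+27+15 = 74
Base → T → P → K → B → R: 5+10+17+20+15 = 67
Base → T → P → R → K → B: 5+10+20+27+20 = 82
Base → T → P → R → B → K: 5+10+20+15+20 = 70
Base → T → P → B → K → R: 5+10+5+20+27 = 67
Base → T → P → B → R → K: 5+10+5+15+27 = 62
Base → T → R → K → P → B: 5+14+27+17+5 = 68
Base → T → R → K → B → P: 5+14+27+20+5 = 71
… (106 more)
Base → R → T → B → P → K: 11+14+7+5+17 = 54  ← best
The minimum is 54.
One shortest path: Base → R → T → B → P → K.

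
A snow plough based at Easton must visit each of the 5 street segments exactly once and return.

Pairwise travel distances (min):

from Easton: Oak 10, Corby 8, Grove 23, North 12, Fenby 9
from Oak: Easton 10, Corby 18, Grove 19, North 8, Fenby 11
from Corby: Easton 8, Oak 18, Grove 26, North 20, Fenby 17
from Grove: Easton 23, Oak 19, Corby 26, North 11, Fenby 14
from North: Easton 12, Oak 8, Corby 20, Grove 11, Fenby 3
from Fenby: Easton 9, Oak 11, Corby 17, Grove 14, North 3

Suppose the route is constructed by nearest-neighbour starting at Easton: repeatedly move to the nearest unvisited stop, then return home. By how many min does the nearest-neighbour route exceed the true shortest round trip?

Excess over optimum: 10 min.

From Easton: Corby=8, Fenby=9, Oak=10, North=12, Grove=23 → choose Corby (8).
From Corby: Fenby=17, Oak=18, North=20, Grove=26 → choose Fenby (17).
From Fenby: North=3, Oak=11, Grove=14 → choose North (3).
From North: Oak=8, Grove=11 → choose Oak (8).
From Oak: Grove=19 → choose Grove (19).
NN route Easton → Corby → Fenby → North → Oak → Grove → Easton costs 78.
Optimal: Easton → Oak → Grove → North → Fenby → Corby → Easton costs 68 (by enumerating all 60 distinct tours).
Excess = 78 − 68 = 10.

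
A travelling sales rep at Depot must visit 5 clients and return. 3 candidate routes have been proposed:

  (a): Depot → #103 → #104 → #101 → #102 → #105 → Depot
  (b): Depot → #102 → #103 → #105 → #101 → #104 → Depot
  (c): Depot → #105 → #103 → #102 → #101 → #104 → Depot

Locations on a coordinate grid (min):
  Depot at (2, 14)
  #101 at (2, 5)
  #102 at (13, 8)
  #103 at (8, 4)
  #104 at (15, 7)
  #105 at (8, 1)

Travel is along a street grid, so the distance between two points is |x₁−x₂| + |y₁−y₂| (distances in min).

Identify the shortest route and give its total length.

74 min — (b) is the shortest.

(a): 16 + 10 + 15 + 14 + 12 + 19 = 86
(b): 17 + 9 + 3 + 10 + 15 + 20 = 74
(c): 19 + 3 + 9 + 14 + 15 + 20 = 80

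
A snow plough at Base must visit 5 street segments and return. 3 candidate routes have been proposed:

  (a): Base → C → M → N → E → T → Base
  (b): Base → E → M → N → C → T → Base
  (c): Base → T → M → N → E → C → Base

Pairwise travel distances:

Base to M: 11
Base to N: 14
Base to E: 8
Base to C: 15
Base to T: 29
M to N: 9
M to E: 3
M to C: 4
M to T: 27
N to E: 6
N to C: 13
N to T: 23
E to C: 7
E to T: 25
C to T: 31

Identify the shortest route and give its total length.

88 — (a) is the shortest.

(a): 15 + 4 + 9 + 6 + 25 + 29 = 88
(b): 8 + 3 + 9 + 13 + 31 + 29 = 93
(c): 29 + 27 + 9 + 6 + 7 + 15 = 93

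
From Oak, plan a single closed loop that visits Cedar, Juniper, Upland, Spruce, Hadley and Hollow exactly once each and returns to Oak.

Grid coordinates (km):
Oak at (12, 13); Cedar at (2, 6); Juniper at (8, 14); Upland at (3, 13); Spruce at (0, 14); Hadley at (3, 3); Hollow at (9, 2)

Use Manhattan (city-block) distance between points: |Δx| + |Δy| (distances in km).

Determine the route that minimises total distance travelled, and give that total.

With 6 stops there are 6!/2 = 360 distinct round trips (a route and its reverse cost the same).
Oak → Cedar → Juniper → Upland → Spruce → Hadley → Hollow → Oak: 17+14+6+4+14+7+14 = 76
Oak → Cedar → Juniper → Upland → Spruce → Hollow → Hadley → Oak: 17+14+6+4+21+7+19 = 88
Oak → Cedar → Juniper → Upland → Hadley → Spruce → Hollow → Oak: 17+14+6+10+14+21+14 = 96
Oak → Cedar → Juniper → Upland → Hadley → Hollow → Spruce → Oak: 17+14+6+10+7+21+13 = 88
Oak → Cedar → Juniper → Upland → Hollow → Spruce → Hadley → Oak: 17+14+6+17+21+14+19 = 108
Oak → Cedar → Juniper → Upland → Hollow → Hadley → Spruce → Oak: 17+14+6+17+7+14+13 = 88
Oak → Cedar → Juniper → Spruce → Upland → Hadley → Hollow → Oak: 17+14+8+4+10+7+14 = 74
Oak → Cedar → Juniper → Spruce → Upland → Hollow → Hadley → Oak: 17+14+8+4+17+7+19 = 86
… (352 more)
Oak → Juniper → Upland → Spruce → Cedar → Hadley → Hollow → Oak: 5+6+4+10+4+7+14 = 50  ← best
The minimum is 50.
One optimal route: Oak → Juniper → Upland → Spruce → Cedar → Hadley → Hollow → Oak (or its reverse).

Minimum total distance: 50 km.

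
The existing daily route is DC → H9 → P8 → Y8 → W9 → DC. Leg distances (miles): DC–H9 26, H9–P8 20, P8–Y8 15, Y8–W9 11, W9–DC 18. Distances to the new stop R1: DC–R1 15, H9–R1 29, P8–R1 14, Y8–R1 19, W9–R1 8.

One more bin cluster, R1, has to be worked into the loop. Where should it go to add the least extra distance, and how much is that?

Adding 5 miles by placing R1 on the W9–DC leg.

Insertion cost between consecutive stops i–j is d(i,R1) + d(R1,j) − d(i,j):
  between DC and H9: 15 + 29 − 26 = 18
  between H9 and P8: 29 + 14 − 20 = 23
  between P8 and Y8: 14 + 19 − 15 = 18
  between Y8 and W9: 19 + 8 − 11 = 16
  between W9 and DC: 8 + 15 − 18 = 5
Cheapest insertion is between W9 and DC, adding 5.
New total = 90 + 5 = 95.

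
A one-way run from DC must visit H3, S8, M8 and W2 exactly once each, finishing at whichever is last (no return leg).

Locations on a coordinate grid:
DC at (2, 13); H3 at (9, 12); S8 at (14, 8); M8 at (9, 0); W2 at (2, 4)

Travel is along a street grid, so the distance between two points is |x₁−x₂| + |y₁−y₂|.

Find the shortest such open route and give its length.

There are 4! = 24 possible orderings.
DC - H3 - S8 - M8 - W2: 8+9+13+11 = 41
DC - H3 - S8 - W2 - M8: 8+9+16+11 = 44
DC - H3 - M8 - S8 - W2: 8+12+13+16 = 49
DC - H3 - M8 - W2 - S8: 8+12+11+16 = 47
DC - H3 - W2 - S8 - M8: 8+15+16+13 = 52
DC - H3 - W2 - M8 - S8: 8+15+11+13 = 47
DC - S8 - H3 - M8 - W2: 17+9+12+11 = 49
DC - S8 - H3 - W2 - M8: 17+9+15+11 = 52
DC - S8 - M8 - H3 - W2: 17+13+12+15 = 57
DC - S8 - M8 - W2 - H3: 17+13+11+15 = 56
DC - S8 - W2 - H3 - M8: 17+16+15+12 = 60
DC - S8 - W2 - M8 - H3: 17+16+11+12 = 56
DC - M8 - H3 - S8 - W2: 20+12+9+16 = 57
DC - M8 - H3 - W2 - S8: 20+12+15+16 = 63
… (10 more)
The minimum is 41.
One shortest path: DC → H3 → S8 → M8 → W2.

Shortest open route: 41.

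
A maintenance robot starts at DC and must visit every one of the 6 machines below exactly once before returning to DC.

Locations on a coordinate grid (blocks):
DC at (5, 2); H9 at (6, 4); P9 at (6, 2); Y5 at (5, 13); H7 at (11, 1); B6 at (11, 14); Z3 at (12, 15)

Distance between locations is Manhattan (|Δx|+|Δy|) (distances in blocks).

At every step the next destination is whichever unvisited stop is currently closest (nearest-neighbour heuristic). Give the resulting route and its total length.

At DC the remaining stops are P9 1, H9 3, H7 7, Y5 11, B6 18, Z3 20; go to P9.
At P9 the remaining stops are H9 2, H7 6, Y5 12, B6 17, Z3 19; go to H9.
At H9 the remaining stops are H7 8, Y5 10, B6 15, Z3 17; go to H7.
At H7 the remaining stops are B6 13, Z3 15, Y5 18; go to B6.
At B6 the remaining stops are Z3 2, Y5 7; go to Z3.
At Z3 the remaining stops are Y5 9; go to Y5.
Return Y5→DC: 11.
Total = 1 + 2 + 8 + 13 + 2 + 9 + 11 = 46.

46 blocks along DC → P9 → H9 → H7 → B6 → Z3 → Y5 → DC.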